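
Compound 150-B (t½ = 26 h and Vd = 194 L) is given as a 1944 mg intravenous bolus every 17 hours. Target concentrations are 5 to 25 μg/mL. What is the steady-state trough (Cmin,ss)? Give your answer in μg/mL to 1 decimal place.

17.5 μg/mL

τ/t½ = 17/26 ≈ 0.65385, so fraction remaining f = (1/2)^(17/26) ≈ 0.6356.
At steady state, accumulation factor R = 1/(1 − e^(−kτ)) ≈ 2.7442.
Each bolus raises the concentration by D/Vd = 1944/194 ≈ 10.021 μg/mL.
Cmax,ss = C₀/(1 − f) ≈ 10.021/0.3644 ≈ 27.500 μg/mL.
Steady-state trough Cmin,ss = Cmax,ss·f ≈ 27.500 × 0.6356 ≈ 17.479 μg/mL.
Trough 17.5 μg/mL vs MEC 5 μg/mL: adequate.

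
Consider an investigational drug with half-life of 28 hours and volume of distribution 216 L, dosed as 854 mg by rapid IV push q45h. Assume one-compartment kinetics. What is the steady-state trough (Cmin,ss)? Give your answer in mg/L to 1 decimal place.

τ/t½ = 45/28 ≈ 1.6071, so fraction remaining f = (1/2)^(45/28) ≈ 0.3282.
At steady state, accumulation factor R = 1/(1 − e^(−kτ)) ≈ 1.4885.
Single-dose peak C₀ = D/Vd = 854/216 ≈ 3.954 mg/L.
Steady-state peak Cmax,ss = C₀·R ≈ 3.954 × 1.4885 ≈ 5.886 mg/L.
One interval later, Cmin,ss = Cmax,ss·e^(−kτ) ≈ 5.886 × 0.3282 ≈ 1.932 mg/L.

1.9 mg/L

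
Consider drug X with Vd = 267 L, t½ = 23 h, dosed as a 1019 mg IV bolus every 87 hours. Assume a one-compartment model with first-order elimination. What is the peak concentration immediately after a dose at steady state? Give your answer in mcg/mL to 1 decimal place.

4.1 mcg/mL

Over one 87-h interval, 87/23 ≈ 3.7826 half-lives elapse, leaving f ≈ 0.0727 of each dose.
Accumulation ratio R = 1/(1 − f) ≈ 1/0.9273 ≈ 1.0784.
Each bolus raises the concentration by D/Vd = 1019/267 ≈ 3.816 mcg/mL.
Cmax,ss = C₀/(1 − f) ≈ 3.816/0.9273 ≈ 4.115 mcg/mL.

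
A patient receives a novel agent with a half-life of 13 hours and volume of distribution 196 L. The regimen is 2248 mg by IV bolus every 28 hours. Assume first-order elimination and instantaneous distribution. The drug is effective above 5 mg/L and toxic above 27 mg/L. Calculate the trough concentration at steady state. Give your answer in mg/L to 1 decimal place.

k = ln2/t½ = ln2/13 ≈ 0.053319 h⁻¹; fraction remaining f = e^(−kτ) = e^(−0.053319×28) ≈ 0.2247.
Accumulation ratio R = 1/(1 − f) ≈ 1/0.7753 ≈ 1.2898.
Each bolus raises the concentration by D/Vd = 2248/196 ≈ 11.469 mg/L.
Steady-state peak Cmax,ss = C₀·R ≈ 11.469 × 1.2898 ≈ 14.793 mg/L.
Steady-state trough Cmin,ss = Cmax,ss·f ≈ 14.793 × 0.2247 ≈ 3.324 mg/L.
Trough 3.3 mg/L vs MEC 5 mg/L: subtherapeutic.

3.3 mg/L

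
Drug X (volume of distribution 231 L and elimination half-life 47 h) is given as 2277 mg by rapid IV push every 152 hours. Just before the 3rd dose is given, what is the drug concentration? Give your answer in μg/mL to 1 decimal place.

1.2 μg/mL

f = (1/2)^(τ/t½) = (1/2)^(152/47) ≈ 0.1063.
C₀ = D/Vd = 2277/231 ≈ 9.857 μg/mL.
Before the 3rd dose, 2 doses have been given. Superposition: Cmin = C₀·(f + f²).
≈ 9.857 × (0.1063 + 0.0113) ≈ 9.857 × 0.1176 ≈ 1.159 μg/mL.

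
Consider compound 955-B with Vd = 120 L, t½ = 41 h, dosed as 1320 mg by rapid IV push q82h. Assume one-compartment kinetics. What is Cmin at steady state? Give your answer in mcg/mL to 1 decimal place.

3.7 mcg/mL

The dosing interval is 2 half-lives, so f = 2^(−2) = 0.25.
Accumulation ratio R = 1/(1 − f) = 1/0.75 = 4/3.
Single-dose peak C₀ = D/Vd = 1320/120 = 11 mcg/mL.
Steady-state peak Cmax,ss = C₀·R = 11 × 4/3 ≈ 14.667 mcg/mL.
Steady-state trough Cmin,ss = Cmax,ss·f ≈ 14.667 × 0.25 ≈ 3.667 mcg/mL.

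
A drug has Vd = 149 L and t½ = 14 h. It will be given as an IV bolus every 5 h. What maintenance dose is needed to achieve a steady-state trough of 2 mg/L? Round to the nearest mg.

84 mg

τ/t½ = 5/14 ≈ 0.35714, so f = (1/2)^(5/14) ≈ 0.780709.
Cmin,ss = (D/Vd)·f/(1−f), so D = Cmin,ss·Vd·(1−f)/f.
D = 2 × 149 × (1−f)/f ≈ 2 × 149 × 0.28089 ≈ 83.71 mg.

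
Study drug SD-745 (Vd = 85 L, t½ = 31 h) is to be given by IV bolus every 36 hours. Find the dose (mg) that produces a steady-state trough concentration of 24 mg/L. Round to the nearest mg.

τ/t½ = 36/31 ≈ 1.1613, so f = (1/2)^(36/31) ≈ 0.447112.
Cmin,ss = (D/Vd)·f/(1−f), so D = Cmin,ss·Vd·(1−f)/f.
D = 24 × 85 × (1−f)/f ≈ 24 × 85 × 1.23658 ≈ 2522.62 mg.

2523 mg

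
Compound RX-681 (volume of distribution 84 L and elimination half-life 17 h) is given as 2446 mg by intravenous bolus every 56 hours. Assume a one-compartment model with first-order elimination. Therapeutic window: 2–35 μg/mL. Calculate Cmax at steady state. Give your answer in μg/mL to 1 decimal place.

32.4 μg/mL

Over one 56-h interval, 56/17 ≈ 3.2941 half-lives elapse, leaving f ≈ 0.1019 of each dose.
At steady state, accumulation factor R = 1/(1 − e^(−kτ)) ≈ 1.1135.
Each bolus raises the concentration by D/Vd = 2446/84 ≈ 29.119 μg/mL.
Steady-state peak Cmax,ss = C₀·R ≈ 29.119 × 1.1135 ≈ 32.424 μg/mL.
Peak 32.4 μg/mL vs MTC 35 μg/mL: below toxic threshold.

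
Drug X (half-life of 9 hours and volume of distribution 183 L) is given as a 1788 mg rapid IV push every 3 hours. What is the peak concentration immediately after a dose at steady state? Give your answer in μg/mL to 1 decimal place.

47.4 μg/mL

Over one 3-h interval, 3/9 ≈ 0.33333 half-lives elapse, leaving f ≈ 0.7937 of each dose.
At steady state, accumulation factor R = 1/(1 − e^(−kτ)) ≈ 4.8473.
Each bolus raises the concentration by D/Vd = 1788/183 ≈ 9.770 μg/mL.
Steady-state peak Cmax,ss = C₀·R ≈ 9.770 × 4.8473 ≈ 47.358 μg/mL.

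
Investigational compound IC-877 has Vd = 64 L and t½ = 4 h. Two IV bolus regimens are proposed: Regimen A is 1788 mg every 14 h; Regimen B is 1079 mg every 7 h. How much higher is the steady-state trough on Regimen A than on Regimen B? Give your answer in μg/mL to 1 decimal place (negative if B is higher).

Regimen A: f = (1/2)^(14/4) ≈ 0.0884; Cmin,ss = (1788/64)·f/(1−f) ≈ 2.709 μg/mL.
Regimen B: f = (1/2)^(7/4) ≈ 0.2973; Cmin,ss = (1079/64)·f/(1−f) ≈ 7.133 μg/mL.
Difference ≈ 2.709 − 7.133 ≈ -4.424 μg/mL.

-4.4 μg/mL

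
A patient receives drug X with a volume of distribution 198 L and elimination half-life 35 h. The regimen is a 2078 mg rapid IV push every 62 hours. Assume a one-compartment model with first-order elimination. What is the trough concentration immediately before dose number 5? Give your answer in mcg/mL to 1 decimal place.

f = (1/2)^(τ/t½) = (1/2)^(62/35) ≈ 0.2929.
C₀ = D/Vd = 2078/198 ≈ 10.495 mcg/mL.
Before the 5th dose, 4 doses have been given. Superposition: Cmin = C₀·(f + f² + … + f^4).
≈ 10.495 × (0.2929 + 0.0858 + 0.0251 + 0.0074) ≈ 10.495 × 0.4112 ≈ 4.316 mcg/mL.

4.3 mcg/mL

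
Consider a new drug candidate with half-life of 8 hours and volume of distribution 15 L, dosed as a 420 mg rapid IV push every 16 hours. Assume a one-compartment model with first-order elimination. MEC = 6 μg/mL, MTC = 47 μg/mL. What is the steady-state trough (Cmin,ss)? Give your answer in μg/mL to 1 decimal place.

τ = 16 h = 2 half-lives, so f = (1/2)^2 = 0.25.
At steady state, R = 1/(1 − 0.25) = 4/3.
Single-dose peak C₀ = D/Vd = 420/15 = 28 μg/mL.
Steady-state peak Cmax,ss = C₀·R = 28 × 4/3 ≈ 37.333 μg/mL.
Steady-state trough Cmin,ss = Cmax,ss·f ≈ 37.333 × 0.25 ≈ 9.333 μg/mL.
Trough 9.3 μg/mL vs MEC 6 μg/mL: adequate.

9.3 μg/mL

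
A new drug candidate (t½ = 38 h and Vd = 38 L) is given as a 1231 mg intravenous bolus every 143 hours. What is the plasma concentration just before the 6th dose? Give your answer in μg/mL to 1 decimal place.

2.6 μg/mL

f = (1/2)^(τ/t½) = (1/2)^(143/38) ≈ 0.0737.
C₀ = D/Vd = 1231/38 ≈ 32.395 μg/mL.
Before the 6th dose, 5 doses have been given. Superposition: Cmin = C₀·(f + f² + … + f^5).
≈ 32.395 × (0.0737 + 0.0054 + 0.0004 + 0.0000 + 0.0000) ≈ 32.395 × 0.0795 ≈ 2.575 μg/mL.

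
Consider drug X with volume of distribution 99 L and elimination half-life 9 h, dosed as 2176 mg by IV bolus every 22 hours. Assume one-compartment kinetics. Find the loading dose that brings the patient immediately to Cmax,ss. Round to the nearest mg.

f = (1/2)^(22/9) ≈ 0.183717; accumulation ratio R = 1/(1−f) ≈ 1.22507.
Loading dose to hit Cmax,ss on first dose: D_load = D_maint·R ≈ 2176 × 1.22507 ≈ 2665.75 mg.

2666 mg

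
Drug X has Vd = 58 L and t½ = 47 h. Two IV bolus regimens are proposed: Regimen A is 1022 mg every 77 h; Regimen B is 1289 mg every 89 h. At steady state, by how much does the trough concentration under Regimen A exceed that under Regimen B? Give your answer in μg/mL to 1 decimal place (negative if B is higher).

0.2 μg/mL

Regimen A: f = (1/2)^(77/47) ≈ 0.3212; Cmin,ss = (1022/58)·f/(1−f) ≈ 8.338 μg/mL.
Regimen B: f = (1/2)^(89/47) ≈ 0.2691; Cmin,ss = (1289/58)·f/(1−f) ≈ 8.182 μg/mL.
Difference ≈ 8.338 − 8.182 ≈ 0.156 μg/mL.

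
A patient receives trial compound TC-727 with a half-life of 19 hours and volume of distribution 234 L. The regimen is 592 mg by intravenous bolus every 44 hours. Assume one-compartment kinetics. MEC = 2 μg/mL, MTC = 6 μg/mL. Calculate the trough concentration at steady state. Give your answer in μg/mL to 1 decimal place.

0.6 μg/mL

Over one 44-h interval, 44/19 ≈ 2.3158 half-lives elapse, leaving f ≈ 0.2009 of each dose.
Accumulation ratio R = 1/(1 − f) ≈ 1/0.7991 ≈ 1.2514.
Each bolus raises the concentration by D/Vd = 592/234 ≈ 2.530 μg/mL.
Cmax,ss = C₀/(1 − f) ≈ 2.530/0.7991 ≈ 3.166 μg/mL.
One interval later, Cmin,ss = Cmax,ss·e^(−kτ) ≈ 3.166 × 0.2009 ≈ 0.636 μg/mL.
Trough 0.6 μg/mL vs MEC 2 μg/mL: subtherapeutic.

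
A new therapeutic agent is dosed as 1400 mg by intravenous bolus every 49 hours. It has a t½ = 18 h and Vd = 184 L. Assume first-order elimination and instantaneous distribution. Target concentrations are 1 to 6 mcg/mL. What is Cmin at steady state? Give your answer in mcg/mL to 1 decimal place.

k = ln2/t½ = ln2/18 ≈ 0.038508 h⁻¹; fraction remaining f = e^(−kτ) = e^(−0.038508×49) ≈ 0.1515.
Accumulation ratio R = 1/(1 − f) ≈ 1/0.8485 ≈ 1.1786.
Each bolus raises the concentration by D/Vd = 1400/184 ≈ 7.609 mcg/mL.
Steady-state peak Cmax,ss = C₀·R ≈ 7.609 × 1.1786 ≈ 8.968 mcg/mL.
One interval later, Cmin,ss = Cmax,ss·e^(−kτ) ≈ 8.968 × 0.1515 ≈ 1.359 mcg/mL.
Trough 1.4 mcg/mL vs MEC 1 mcg/mL: adequate.

1.4 mcg/mL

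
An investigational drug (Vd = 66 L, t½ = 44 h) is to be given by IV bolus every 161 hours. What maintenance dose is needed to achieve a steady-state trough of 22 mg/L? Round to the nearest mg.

τ/t½ = 161/44 ≈ 3.6591, so f = (1/2)^(161/44) ≈ 0.079160.
Cmin,ss = (D/Vd)·f/(1−f), so D = Cmin,ss·Vd·(1−f)/f.
D = 22 × 66 × (1−f)/f ≈ 22 × 66 × 11.63264 ≈ 16890.59 mg.

16891 mg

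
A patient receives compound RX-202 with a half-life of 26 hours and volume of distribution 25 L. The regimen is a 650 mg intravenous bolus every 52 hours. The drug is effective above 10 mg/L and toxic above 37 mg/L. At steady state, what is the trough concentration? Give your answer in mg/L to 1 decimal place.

8.7 mg/L

The dosing interval is 2 half-lives, so f = 2^(−2) = 0.25.
At steady state, R = 1/(1 − 0.25) = 4/3.
Single-dose peak C₀ = D/Vd = 650/25 = 26 mg/L.
Steady-state peak Cmax,ss = C₀·R = 26 × 4/3 ≈ 34.667 mg/L.
Steady-state trough Cmin,ss = Cmax,ss·f ≈ 34.667 × 0.25 ≈ 8.667 mg/L.
Trough 8.7 mg/L vs MEC 10 mg/L: subtherapeutic.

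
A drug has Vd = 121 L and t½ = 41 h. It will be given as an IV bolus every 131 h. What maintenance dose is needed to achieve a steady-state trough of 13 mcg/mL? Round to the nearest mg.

12833 mg

τ/t½ = 131/41 ≈ 3.1951, so f = (1/2)^(131/41) ≈ 0.109187.
Cmin,ss = (D/Vd)·f/(1−f), so D = Cmin,ss·Vd·(1−f)/f.
D = 13 × 121 × (1−f)/f ≈ 13 × 121 × 8.15860 ≈ 12833.48 mg.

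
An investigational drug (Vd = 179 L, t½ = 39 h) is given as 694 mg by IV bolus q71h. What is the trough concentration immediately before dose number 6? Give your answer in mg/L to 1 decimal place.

1.5 mg/L

f = (1/2)^(τ/t½) = (1/2)^(71/39) ≈ 0.2831.
C₀ = D/Vd = 694/179 ≈ 3.877 mg/L.
Before the 6th dose, 5 doses have been given. Superposition: Cmin = C₀·(f + f² + … + f^5).
≈ 3.877 × (0.2831 + 0.0801 + 0.0227 + 0.0064 + 0.0018) ≈ 3.877 × 0.3941 ≈ 1.528 mg/L.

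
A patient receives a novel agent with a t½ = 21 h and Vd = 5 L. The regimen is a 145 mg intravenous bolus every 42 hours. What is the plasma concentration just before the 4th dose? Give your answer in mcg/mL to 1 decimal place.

f = (1/2)^(τ/t½) = (1/2)^(42/21) ≈ 0.2500.
C₀ = D/Vd = 145/5 ≈ 29.000 mcg/mL.
Before the 4th dose, 3 doses have been given. Superposition: Cmin = C₀·(f + f² + … + f^3).
≈ 29.000 × (0.2500 + 0.0625 + 0.0156) ≈ 29.000 × 0.3281 ≈ 9.515 mcg/mL.

9.5 mcg/mL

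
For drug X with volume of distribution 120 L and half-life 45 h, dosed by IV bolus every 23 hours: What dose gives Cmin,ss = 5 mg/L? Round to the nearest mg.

τ/t½ = 23/45 ≈ 0.51111, so f = (1/2)^(23/45) ≈ 0.701682.
Cmin,ss = (D/Vd)·f/(1−f), so D = Cmin,ss·Vd·(1−f)/f.
D = 5 × 120 × (1−f)/f ≈ 5 × 120 × 0.42515 ≈ 255.09 mg.

255 mg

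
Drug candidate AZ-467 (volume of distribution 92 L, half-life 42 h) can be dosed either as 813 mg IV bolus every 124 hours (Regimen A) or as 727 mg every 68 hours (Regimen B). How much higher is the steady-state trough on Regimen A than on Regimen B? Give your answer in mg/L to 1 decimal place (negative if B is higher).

Regimen A: f = (1/2)^(124/42) ≈ 0.1292; Cmin,ss = (813/92)·f/(1−f) ≈ 1.311 mg/L.
Regimen B: f = (1/2)^(68/42) ≈ 0.3256; Cmin,ss = (727/92)·f/(1−f) ≈ 3.815 mg/L.
Difference ≈ 1.311 − 3.815 ≈ -2.504 mg/L.

-2.5 mg/L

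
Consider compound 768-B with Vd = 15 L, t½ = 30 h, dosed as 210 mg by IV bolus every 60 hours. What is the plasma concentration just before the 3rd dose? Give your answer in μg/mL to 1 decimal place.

f = (1/2)^(τ/t½) = (1/2)^(60/30) ≈ 0.2500.
C₀ = D/Vd = 210/15 ≈ 14.000 μg/mL.
Before the 3rd dose, 2 doses have been given. Superposition: Cmin = C₀·(f + f²).
≈ 14.000 × (0.2500 + 0.0625) ≈ 14.000 × 0.3125 ≈ 4.375 μg/mL.

4.4 μg/mL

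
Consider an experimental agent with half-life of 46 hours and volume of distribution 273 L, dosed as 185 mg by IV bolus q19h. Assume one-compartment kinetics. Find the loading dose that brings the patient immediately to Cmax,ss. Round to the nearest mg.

f = (1/2)^(19/46) ≈ 0.751037; accumulation ratio R = 1/(1−f) ≈ 4.01666.
Loading dose to hit Cmax,ss on first dose: D_load = D_maint·R ≈ 185 × 4.01666 ≈ 743.08 mg.

743 mg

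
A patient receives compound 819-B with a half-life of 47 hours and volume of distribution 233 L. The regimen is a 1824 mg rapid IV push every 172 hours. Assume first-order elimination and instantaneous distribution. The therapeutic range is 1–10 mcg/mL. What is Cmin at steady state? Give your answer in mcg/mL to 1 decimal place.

Over one 172-h interval, 172/47 ≈ 3.6596 half-lives elapse, leaving f ≈ 0.0791 of each dose.
At steady state, accumulation factor R = 1/(1 − e^(−kτ)) ≈ 1.0859.
Single-dose peak C₀ = D/Vd = 1824/233 ≈ 7.828 mcg/mL.
Cmax,ss = C₀/(1 − f) ≈ 7.828/0.9209 ≈ 8.500 mcg/mL.
Steady-state trough Cmin,ss = Cmax,ss·f ≈ 8.500 × 0.0791 ≈ 0.672 mcg/mL.
Trough 0.7 mcg/mL vs MEC 1 mcg/mL: subtherapeutic.

0.7 mcg/mL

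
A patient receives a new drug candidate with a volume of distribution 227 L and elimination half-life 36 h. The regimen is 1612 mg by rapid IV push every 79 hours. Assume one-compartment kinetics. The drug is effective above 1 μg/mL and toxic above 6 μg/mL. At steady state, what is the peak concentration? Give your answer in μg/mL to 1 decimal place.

9.1 μg/mL

τ/t½ = 79/36 ≈ 2.1944, so fraction remaining f = (1/2)^(79/36) ≈ 0.2185.
Accumulation ratio R = 1/(1 − f) ≈ 1/0.7815 ≈ 1.2796.
Single-dose peak C₀ = D/Vd = 1612/227 ≈ 7.101 μg/mL.
Steady-state peak Cmax,ss = C₀·R ≈ 7.101 × 1.2796 ≈ 9.086 μg/mL.
Peak 9.1 μg/mL vs MTC 6 μg/mL: exceeds toxic threshold.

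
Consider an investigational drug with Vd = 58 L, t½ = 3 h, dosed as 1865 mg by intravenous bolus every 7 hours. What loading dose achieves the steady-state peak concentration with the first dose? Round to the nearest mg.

f = (1/2)^(7/3) ≈ 0.198425; accumulation ratio R = 1/(1−f) ≈ 1.24754.
Loading dose to hit Cmax,ss on first dose: D_load = D_maint·R ≈ 1865 × 1.24754 ≈ 2326.66 mg.

2327 mg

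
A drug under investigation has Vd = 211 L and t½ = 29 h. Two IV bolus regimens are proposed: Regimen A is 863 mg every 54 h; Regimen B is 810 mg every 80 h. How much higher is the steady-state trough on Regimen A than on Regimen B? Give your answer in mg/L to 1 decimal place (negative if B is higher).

Regimen A: f = (1/2)^(54/29) ≈ 0.2751; Cmin,ss = (863/211)·f/(1−f) ≈ 1.552 mg/L.
Regimen B: f = (1/2)^(80/29) ≈ 0.1478; Cmin,ss = (810/211)·f/(1−f) ≈ 0.666 mg/L.
Difference ≈ 1.552 − 0.666 ≈ 0.886 mg/L.

0.9 mg/L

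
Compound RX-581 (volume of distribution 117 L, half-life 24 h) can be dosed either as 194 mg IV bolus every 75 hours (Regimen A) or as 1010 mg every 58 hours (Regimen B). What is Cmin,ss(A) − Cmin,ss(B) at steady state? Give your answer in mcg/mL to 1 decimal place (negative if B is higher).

Regimen A: f = (1/2)^(75/24) ≈ 0.1146; Cmin,ss = (194/117)·f/(1−f) ≈ 0.215 mcg/mL.
Regimen B: f = (1/2)^(58/24) ≈ 0.1873; Cmin,ss = (1010/117)·f/(1−f) ≈ 1.989 mcg/mL.
Difference ≈ 0.215 − 1.989 ≈ -1.774 mcg/mL.

-1.8 mcg/mL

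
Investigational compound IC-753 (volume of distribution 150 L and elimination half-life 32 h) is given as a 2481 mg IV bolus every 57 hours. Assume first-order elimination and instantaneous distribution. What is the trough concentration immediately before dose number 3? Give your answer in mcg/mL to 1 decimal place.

f = (1/2)^(τ/t½) = (1/2)^(57/32) ≈ 0.2909.
C₀ = D/Vd = 2481/150 ≈ 16.540 mcg/mL.
Before the 3rd dose, 2 doses have been given. Superposition: Cmin = C₀·(f + f²).
≈ 16.540 × (0.2909 + 0.0846) ≈ 16.540 × 0.3755 ≈ 6.211 mcg/mL.

6.2 mcg/mL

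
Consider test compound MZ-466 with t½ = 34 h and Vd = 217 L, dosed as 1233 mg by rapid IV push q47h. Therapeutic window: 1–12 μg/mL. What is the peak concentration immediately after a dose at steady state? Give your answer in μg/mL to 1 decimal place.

9.2 μg/mL

Over one 47-h interval, 47/34 ≈ 1.3824 half-lives elapse, leaving f ≈ 0.3836 of each dose.
Accumulation ratio R = 1/(1 − f) ≈ 1/0.6164 ≈ 1.6223.
Each bolus raises the concentration by D/Vd = 1233/217 ≈ 5.682 μg/mL.
Steady-state peak Cmax,ss = C₀·R ≈ 5.682 × 1.6223 ≈ 9.218 μg/mL.
Peak 9.2 μg/mL vs MTC 12 μg/mL: below toxic threshold.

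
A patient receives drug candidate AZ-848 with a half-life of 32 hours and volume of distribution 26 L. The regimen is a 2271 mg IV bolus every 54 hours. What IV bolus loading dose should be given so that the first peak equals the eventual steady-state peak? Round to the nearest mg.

f = (1/2)^(54/32) ≈ 0.310464; accumulation ratio R = 1/(1−f) ≈ 1.45025.
Loading dose to hit Cmax,ss on first dose: D_load = D_maint·R ≈ 2271 × 1.45025 ≈ 3293.52 mg.

3294 mg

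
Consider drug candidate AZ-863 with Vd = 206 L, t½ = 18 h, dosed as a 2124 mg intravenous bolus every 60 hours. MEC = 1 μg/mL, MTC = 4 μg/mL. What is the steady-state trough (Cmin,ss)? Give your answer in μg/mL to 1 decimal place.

1.1 μg/mL

τ/t½ = 60/18 ≈ 3.3333, so fraction remaining f = (1/2)^(60/18) ≈ 0.0992.
Single-dose peak C₀ = D/Vd = 2124/206 ≈ 10.311 μg/mL.
Steady-state trough Cmin,ss = C₀·f/(1−f) ≈ 10.311 × 0.0992/0.9008 ≈ 1.135 μg/mL.
Trough 1.1 μg/mL vs MEC 1 μg/mL: adequate.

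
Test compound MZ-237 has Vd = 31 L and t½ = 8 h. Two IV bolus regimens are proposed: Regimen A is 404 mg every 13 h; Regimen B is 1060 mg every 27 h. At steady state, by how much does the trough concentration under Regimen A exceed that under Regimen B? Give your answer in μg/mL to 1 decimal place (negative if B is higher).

Regimen A: f = (1/2)^(13/8) ≈ 0.3242; Cmin,ss = (404/31)·f/(1−f) ≈ 6.252 μg/mL.
Regimen B: f = (1/2)^(27/8) ≈ 0.0964; Cmin,ss = (1060/31)·f/(1−f) ≈ 3.648 μg/mL.
Difference ≈ 6.252 − 3.648 ≈ 2.604 μg/mL.

2.6 μg/mL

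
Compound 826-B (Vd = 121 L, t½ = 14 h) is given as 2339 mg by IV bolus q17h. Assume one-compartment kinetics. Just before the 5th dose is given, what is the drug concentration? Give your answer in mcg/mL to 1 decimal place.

14.1 mcg/mL

f = (1/2)^(τ/t½) = (1/2)^(17/14) ≈ 0.4310.
C₀ = D/Vd = 2339/121 ≈ 19.331 mcg/mL.
Before the 5th dose, 4 doses have been given. Superposition: Cmin = C₀·(f + f² + … + f^4).
≈ 19.331 × (0.4310 + 0.1858 + 0.0801 + 0.0345) ≈ 19.331 × 0.7314 ≈ 14.139 mcg/mL.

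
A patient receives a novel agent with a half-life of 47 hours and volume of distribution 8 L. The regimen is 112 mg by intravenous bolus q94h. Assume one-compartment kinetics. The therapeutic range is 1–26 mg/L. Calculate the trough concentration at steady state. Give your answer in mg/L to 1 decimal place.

4.7 mg/L

The dosing interval is 2 half-lives, so f = 2^(−2) = 0.25.
At steady state, R = 1/(1 − 0.25) = 4/3.
Single-dose peak C₀ = D/Vd = 112/8 = 14 mg/L.
Steady-state peak Cmax,ss = C₀·R = 14 × 4/3 ≈ 18.667 mg/L.
Steady-state trough Cmin,ss = Cmax,ss·f ≈ 18.667 × 0.25 ≈ 4.667 mg/L.
Trough 4.7 mg/L vs MEC 1 mg/L: adequate.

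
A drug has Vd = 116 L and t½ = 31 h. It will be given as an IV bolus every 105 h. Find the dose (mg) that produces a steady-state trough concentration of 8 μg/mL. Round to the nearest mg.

τ/t½ = 105/31 ≈ 3.3871, so f = (1/2)^(105/31) ≈ 0.095583.
Cmin,ss = (D/Vd)·f/(1−f), so D = Cmin,ss·Vd·(1−f)/f.
D = 8 × 116 × (1−f)/f ≈ 8 × 116 × 9.46211 ≈ 8780.84 mg.

8781 mg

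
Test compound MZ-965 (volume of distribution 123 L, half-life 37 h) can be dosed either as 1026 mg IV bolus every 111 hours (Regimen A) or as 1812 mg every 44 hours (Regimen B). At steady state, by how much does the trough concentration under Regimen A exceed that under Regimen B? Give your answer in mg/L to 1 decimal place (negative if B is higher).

Regimen A: f = (1/2)^(111/37) ≈ 0.1250; Cmin,ss = (1026/123)·f/(1−f) ≈ 1.192 mg/L.
Regimen B: f = (1/2)^(44/37) ≈ 0.4385; Cmin,ss = (1812/123)·f/(1−f) ≈ 11.505 mg/L.
Difference ≈ 1.192 − 11.505 ≈ -10.313 mg/L.

-10.3 mg/L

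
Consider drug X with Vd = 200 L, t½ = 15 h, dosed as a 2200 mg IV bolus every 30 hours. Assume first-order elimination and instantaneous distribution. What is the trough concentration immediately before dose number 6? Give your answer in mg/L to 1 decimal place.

f = (1/2)^(τ/t½) = (1/2)^(30/15) ≈ 0.2500.
C₀ = D/Vd = 2200/200 ≈ 11.000 mg/L.
Before the 6th dose, 5 doses have been given. Superposition: Cmin = C₀·(f + f² + … + f^5).
≈ 11.000 × (0.2500 + 0.0625 + 0.0156 + 0.0039 + 0.0010) ≈ 11.000 × 0.3330 ≈ 3.663 mg/L.

3.7 mg/L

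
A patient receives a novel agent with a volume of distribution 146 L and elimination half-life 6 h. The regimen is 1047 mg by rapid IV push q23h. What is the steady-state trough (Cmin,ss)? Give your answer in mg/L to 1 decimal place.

0.5 mg/L

k = ln2/t½ = ln2/6 ≈ 0.115525 h⁻¹; fraction remaining f = e^(−kτ) = e^(−0.115525×23) ≈ 0.0702.
Each bolus raises the concentration by D/Vd = 1047/146 ≈ 7.171 mg/L.
Steady-state trough Cmin,ss = C₀·f/(1−f) ≈ 7.171 × 0.0702/0.9298 ≈ 0.541 mg/L.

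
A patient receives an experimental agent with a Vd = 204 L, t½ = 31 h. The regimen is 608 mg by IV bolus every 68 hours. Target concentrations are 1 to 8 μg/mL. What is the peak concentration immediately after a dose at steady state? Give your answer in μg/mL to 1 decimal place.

3.8 μg/mL

k = ln2/t½ = ln2/31 ≈ 0.022360 h⁻¹; fraction remaining f = e^(−kτ) = e^(−0.022360×68) ≈ 0.2186.
At steady state, accumulation factor R = 1/(1 − e^(−kτ)) ≈ 1.2798.
Single-dose peak C₀ = D/Vd = 608/204 ≈ 2.980 μg/mL.
Steady-state peak Cmax,ss = C₀·R ≈ 2.980 × 1.2798 ≈ 3.814 μg/mL.
Peak 3.8 μg/mL vs MTC 8 μg/mL: below toxic threshold.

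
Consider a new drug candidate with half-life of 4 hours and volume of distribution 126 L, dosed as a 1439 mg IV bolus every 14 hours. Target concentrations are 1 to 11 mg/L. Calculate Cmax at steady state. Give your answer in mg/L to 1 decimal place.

Over one 14-h interval, 14/4 ≈ 3.5 half-lives elapse, leaving f ≈ 0.0884 of each dose.
Accumulation ratio R = 1/(1 − f) ≈ 1/0.9116 ≈ 1.0970.
Single-dose peak C₀ = D/Vd = 1439/126 ≈ 11.421 mg/L.
Cmax,ss = C₀/(1 − f) ≈ 11.421/0.9116 ≈ 12.529 mg/L.
Peak 12.5 mg/L vs MTC 11 mg/L: exceeds toxic threshold.

12.5 mg/L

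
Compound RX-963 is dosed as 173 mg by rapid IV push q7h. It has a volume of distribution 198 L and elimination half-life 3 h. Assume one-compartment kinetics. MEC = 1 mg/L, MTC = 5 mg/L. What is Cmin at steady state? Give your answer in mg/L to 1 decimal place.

0.2 mg/L

τ/t½ = 7/3 ≈ 2.3333, so fraction remaining f = (1/2)^(7/3) ≈ 0.1984.
Each bolus raises the concentration by D/Vd = 173/198 ≈ 0.874 mg/L.
Steady-state trough Cmin,ss = C₀·f/(1−f) ≈ 0.874 × 0.1984/0.8016 ≈ 0.216 mg/L.
Trough 0.2 mg/L vs MEC 1 mg/L: subtherapeutic.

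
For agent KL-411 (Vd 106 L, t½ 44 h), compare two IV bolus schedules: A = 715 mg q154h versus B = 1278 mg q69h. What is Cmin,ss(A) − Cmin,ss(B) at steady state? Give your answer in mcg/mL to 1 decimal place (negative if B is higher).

-5.5 mcg/mL

Regimen A: f = (1/2)^(154/44) ≈ 0.0884; Cmin,ss = (715/106)·f/(1−f) ≈ 0.654 mcg/mL.
Regimen B: f = (1/2)^(69/44) ≈ 0.3372; Cmin,ss = (1278/106)·f/(1−f) ≈ 6.134 mcg/mL.
Difference ≈ 0.654 − 6.134 ≈ -5.480 mcg/mL.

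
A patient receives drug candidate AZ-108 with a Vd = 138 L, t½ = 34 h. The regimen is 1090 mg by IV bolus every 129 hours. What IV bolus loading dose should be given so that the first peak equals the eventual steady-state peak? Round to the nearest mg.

f = (1/2)^(129/34) ≈ 0.072087; accumulation ratio R = 1/(1−f) ≈ 1.07769.
Loading dose to hit Cmax,ss on first dose: D_load = D_maint·R ≈ 1090 × 1.07769 ≈ 1174.68 mg.

1175 mg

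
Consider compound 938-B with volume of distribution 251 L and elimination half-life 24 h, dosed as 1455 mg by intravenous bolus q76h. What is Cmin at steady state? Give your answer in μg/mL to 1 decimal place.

Over one 76-h interval, 76/24 ≈ 3.1667 half-lives elapse, leaving f ≈ 0.1114 of each dose.
Accumulation ratio R = 1/(1 − f) ≈ 1/0.8886 ≈ 1.1254.
Single-dose peak C₀ = D/Vd = 1455/251 ≈ 5.797 μg/mL.
Cmax,ss = C₀/(1 − f) ≈ 5.797/0.8886 ≈ 6.524 μg/mL.
One interval later, Cmin,ss = Cmax,ss·e^(−kτ) ≈ 6.524 × 0.1114 ≈ 0.727 μg/mL.

0.7 μg/mL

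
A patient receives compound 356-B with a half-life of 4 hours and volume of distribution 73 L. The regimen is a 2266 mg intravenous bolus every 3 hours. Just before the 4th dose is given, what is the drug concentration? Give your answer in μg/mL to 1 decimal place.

f = (1/2)^(τ/t½) = (1/2)^(3/4) ≈ 0.5946.
C₀ = D/Vd = 2266/73 ≈ 31.041 μg/mL.
Before the 4th dose, 3 doses have been given. Superposition: Cmin = C₀·(f + f² + … + f^3).
≈ 31.041 × (0.5946 + 0.3535 + 0.2102) ≈ 31.041 × 1.1583 ≈ 35.955 μg/mL.

36.0 μg/mL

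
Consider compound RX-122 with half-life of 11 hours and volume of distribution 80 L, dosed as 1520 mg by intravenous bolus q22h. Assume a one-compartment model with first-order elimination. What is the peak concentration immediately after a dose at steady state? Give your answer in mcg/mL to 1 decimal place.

The dosing interval is 2 half-lives, so f = 2^(−2) = 0.25.
At steady state, R = 1/(1 − 0.25) = 4/3.
Single-dose peak C₀ = D/Vd = 1520/80 = 19 mcg/mL.
Steady-state peak Cmax,ss = C₀·R = 19 × 4/3 ≈ 25.333 mcg/mL.

25.3 mcg/mL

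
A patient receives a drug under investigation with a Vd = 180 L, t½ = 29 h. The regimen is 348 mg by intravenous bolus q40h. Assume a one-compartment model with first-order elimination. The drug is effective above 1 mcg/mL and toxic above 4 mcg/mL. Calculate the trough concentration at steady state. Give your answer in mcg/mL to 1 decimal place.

1.2 mcg/mL

k = ln2/t½ = ln2/29 ≈ 0.023902 h⁻¹; fraction remaining f = e^(−kτ) = e^(−0.023902×40) ≈ 0.3844.
Accumulation ratio R = 1/(1 − f) ≈ 1/0.6156 ≈ 1.6244.
Each bolus raises the concentration by D/Vd = 348/180 ≈ 1.933 mcg/mL.
Cmax,ss = C₀/(1 − f) ≈ 1.933/0.6156 ≈ 3.140 mcg/mL.
One interval later, Cmin,ss = Cmax,ss·e^(−kτ) ≈ 3.140 × 0.3844 ≈ 1.207 mcg/mL.
Trough 1.2 mcg/mL vs MEC 1 mcg/mL: adequate.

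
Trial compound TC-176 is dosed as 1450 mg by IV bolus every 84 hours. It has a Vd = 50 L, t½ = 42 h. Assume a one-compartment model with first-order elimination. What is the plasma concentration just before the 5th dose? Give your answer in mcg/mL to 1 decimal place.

9.6 mcg/mL

f = (1/2)^(τ/t½) = (1/2)^(84/42) ≈ 0.2500.
C₀ = D/Vd = 1450/50 ≈ 29.000 mcg/mL.
Before the 5th dose, 4 doses have been given. Superposition: Cmin = C₀·(f + f² + … + f^4).
≈ 29.000 × (0.2500 + 0.0625 + 0.0156 + 0.0039) ≈ 29.000 × 0.3320 ≈ 9.628 mcg/mL.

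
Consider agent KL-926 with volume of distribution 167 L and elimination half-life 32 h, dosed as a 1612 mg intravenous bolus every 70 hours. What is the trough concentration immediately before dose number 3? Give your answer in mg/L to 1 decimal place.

f = (1/2)^(τ/t½) = (1/2)^(70/32) ≈ 0.2195.
C₀ = D/Vd = 1612/167 ≈ 9.653 mg/L.
Before the 3rd dose, 2 doses have been given. Superposition: Cmin = C₀·(f + f²).
≈ 9.653 × (0.2195 + 0.0482) ≈ 9.653 × 0.2677 ≈ 2.584 mg/L.

2.6 mg/L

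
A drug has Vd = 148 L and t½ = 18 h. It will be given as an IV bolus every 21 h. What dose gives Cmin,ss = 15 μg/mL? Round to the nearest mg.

2764 mg

τ/t½ = 21/18 ≈ 1.1667, so f = (1/2)^(21/18) ≈ 0.445449.
Cmin,ss = (D/Vd)·f/(1−f), so D = Cmin,ss·Vd·(1−f)/f.
D = 15 × 148 × (1−f)/f ≈ 15 × 148 × 1.24493 ≈ 2763.74 mg.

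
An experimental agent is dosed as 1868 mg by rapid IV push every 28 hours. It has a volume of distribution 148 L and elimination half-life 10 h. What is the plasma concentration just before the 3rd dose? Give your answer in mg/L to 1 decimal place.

2.1 mg/L

f = (1/2)^(τ/t½) = (1/2)^(28/10) ≈ 0.1436.
C₀ = D/Vd = 1868/148 ≈ 12.622 mg/L.
Before the 3rd dose, 2 doses have been given. Superposition: Cmin = C₀·(f + f²).
≈ 12.622 × (0.1436 + 0.0206) ≈ 12.622 × 0.1642 ≈ 2.073 mg/L.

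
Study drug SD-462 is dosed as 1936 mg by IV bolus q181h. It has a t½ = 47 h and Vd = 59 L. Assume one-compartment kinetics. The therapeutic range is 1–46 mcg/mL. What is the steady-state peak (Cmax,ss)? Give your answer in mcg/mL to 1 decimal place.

τ/t½ = 181/47 ≈ 3.8511, so fraction remaining f = (1/2)^(181/47) ≈ 0.0693.
Accumulation ratio R = 1/(1 − f) ≈ 1/0.9307 ≈ 1.0745.
Single-dose peak C₀ = D/Vd = 1936/59 ≈ 32.814 mcg/mL.
Steady-state peak Cmax,ss = C₀·R ≈ 32.814 × 1.0745 ≈ 35.259 mcg/mL.
Peak 35.3 mcg/mL vs MTC 46 mcg/mL: below toxic threshold.

35.3 mcg/mL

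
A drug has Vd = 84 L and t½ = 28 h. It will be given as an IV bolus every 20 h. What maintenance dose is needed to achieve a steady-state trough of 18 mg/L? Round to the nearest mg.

969 mg

τ/t½ = 20/28 ≈ 0.71429, so f = (1/2)^(20/28) ≈ 0.609507.
Cmin,ss = (D/Vd)·f/(1−f), so D = Cmin,ss·Vd·(1−f)/f.
D = 18 × 84 × (1−f)/f ≈ 18 × 84 × 0.64067 ≈ 968.69 mg.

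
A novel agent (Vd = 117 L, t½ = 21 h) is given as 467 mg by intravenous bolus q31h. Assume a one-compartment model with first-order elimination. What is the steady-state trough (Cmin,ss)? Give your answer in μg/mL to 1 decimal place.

2.2 μg/mL

Over one 31-h interval, 31/21 ≈ 1.4762 half-lives elapse, leaving f ≈ 0.3594 of each dose.
Single-dose peak C₀ = D/Vd = 467/117 ≈ 3.991 μg/mL.
Steady-state trough Cmin,ss = C₀·f/(1−f) ≈ 3.991 × 0.3594/0.6406 ≈ 2.239 μg/mL.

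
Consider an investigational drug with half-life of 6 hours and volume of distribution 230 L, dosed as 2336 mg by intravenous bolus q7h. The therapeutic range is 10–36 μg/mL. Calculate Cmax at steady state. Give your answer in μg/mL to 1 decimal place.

18.3 μg/mL

τ/t½ = 7/6 ≈ 1.1667, so fraction remaining f = (1/2)^(7/6) ≈ 0.4454.
At steady state, accumulation factor R = 1/(1 − e^(−kτ)) ≈ 1.8031.
Single-dose peak C₀ = D/Vd = 2336/230 ≈ 10.157 μg/mL.
Steady-state peak Cmax,ss = C₀·R ≈ 10.157 × 1.8031 ≈ 18.314 μg/mL.
Peak 18.3 μg/mL vs MTC 36 μg/mL: below toxic threshold.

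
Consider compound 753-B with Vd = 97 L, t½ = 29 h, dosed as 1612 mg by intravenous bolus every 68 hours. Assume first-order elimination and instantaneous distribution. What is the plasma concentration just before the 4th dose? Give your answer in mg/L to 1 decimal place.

f = (1/2)^(τ/t½) = (1/2)^(68/29) ≈ 0.1969.
C₀ = D/Vd = 1612/97 ≈ 16.619 mg/L.
Before the 4th dose, 3 doses have been given. Superposition: Cmin = C₀·(f + f² + … + f^3).
≈ 16.619 × (0.1969 + 0.0388 + 0.0076) ≈ 16.619 × 0.2433 ≈ 4.043 mg/L.

4.0 mg/L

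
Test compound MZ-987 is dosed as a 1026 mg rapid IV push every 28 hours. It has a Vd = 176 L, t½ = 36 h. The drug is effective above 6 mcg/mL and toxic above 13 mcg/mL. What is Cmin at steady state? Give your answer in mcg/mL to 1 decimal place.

8.2 mcg/mL

k = ln2/t½ = ln2/36 ≈ 0.019254 h⁻¹; fraction remaining f = e^(−kτ) = e^(−0.019254×28) ≈ 0.5833.
Single-dose peak C₀ = D/Vd = 1026/176 ≈ 5.830 mcg/mL.
Steady-state trough Cmin,ss = C₀·f/(1−f) ≈ 5.830 × 0.5833/0.4167 ≈ 8.161 mcg/mL.
Trough 8.2 mcg/mL vs MEC 6 mcg/mL: adequate.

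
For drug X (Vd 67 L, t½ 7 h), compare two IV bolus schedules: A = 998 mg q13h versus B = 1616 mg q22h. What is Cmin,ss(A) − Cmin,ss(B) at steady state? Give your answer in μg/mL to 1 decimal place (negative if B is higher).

2.6 μg/mL

Regimen A: f = (1/2)^(13/7) ≈ 0.2760; Cmin,ss = (998/67)·f/(1−f) ≈ 5.678 μg/mL.
Regimen B: f = (1/2)^(22/7) ≈ 0.1132; Cmin,ss = (1616/67)·f/(1−f) ≈ 3.079 μg/mL.
Difference ≈ 5.678 − 3.079 ≈ 2.599 μg/mL.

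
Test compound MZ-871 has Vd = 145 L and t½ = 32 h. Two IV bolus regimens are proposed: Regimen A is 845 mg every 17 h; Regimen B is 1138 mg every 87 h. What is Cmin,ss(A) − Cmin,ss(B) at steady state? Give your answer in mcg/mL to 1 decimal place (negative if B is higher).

Regimen A: f = (1/2)^(17/32) ≈ 0.6920; Cmin,ss = (845/145)·f/(1−f) ≈ 13.093 mcg/mL.
Regimen B: f = (1/2)^(87/32) ≈ 0.1519; Cmin,ss = (1138/145)·f/(1−f) ≈ 1.406 mcg/mL.
Difference ≈ 13.093 − 1.406 ≈ 11.687 mcg/mL.

11.7 mcg/mL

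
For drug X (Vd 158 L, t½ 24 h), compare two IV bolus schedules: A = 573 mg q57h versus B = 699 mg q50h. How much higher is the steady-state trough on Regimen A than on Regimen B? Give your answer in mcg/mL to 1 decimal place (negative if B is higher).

-0.5 mcg/mL

Regimen A: f = (1/2)^(57/24) ≈ 0.1928; Cmin,ss = (573/158)·f/(1−f) ≈ 0.866 mcg/mL.
Regimen B: f = (1/2)^(50/24) ≈ 0.2360; Cmin,ss = (699/158)·f/(1−f) ≈ 1.367 mcg/mL.
Difference ≈ 0.866 − 1.367 ≈ -0.501 mcg/mL.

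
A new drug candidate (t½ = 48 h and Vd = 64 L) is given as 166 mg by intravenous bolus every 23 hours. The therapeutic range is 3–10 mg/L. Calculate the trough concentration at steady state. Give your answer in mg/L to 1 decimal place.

k = ln2/t½ = ln2/48 ≈ 0.014441 h⁻¹; fraction remaining f = e^(−kτ) = e^(−0.014441×23) ≈ 0.7174.
Accumulation ratio R = 1/(1 − f) ≈ 1/0.2826 ≈ 3.5386.
Single-dose peak C₀ = D/Vd = 166/64 ≈ 2.594 mg/L.
Cmax,ss = C₀/(1 − f) ≈ 2.594/0.2826 ≈ 9.179 mg/L.
One interval later, Cmin,ss = Cmax,ss·e^(−kτ) ≈ 9.179 × 0.7174 ≈ 6.585 mg/L.
Trough 6.6 mg/L vs MEC 3 mg/L: adequate.

6.6 mg/L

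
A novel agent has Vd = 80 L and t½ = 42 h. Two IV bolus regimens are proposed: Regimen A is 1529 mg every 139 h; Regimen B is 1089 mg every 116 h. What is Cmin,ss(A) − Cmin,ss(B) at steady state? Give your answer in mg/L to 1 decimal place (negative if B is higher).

Regimen A: f = (1/2)^(139/42) ≈ 0.1009; Cmin,ss = (1529/80)·f/(1−f) ≈ 2.145 mg/L.
Regimen B: f = (1/2)^(116/42) ≈ 0.1474; Cmin,ss = (1089/80)·f/(1−f) ≈ 2.353 mg/L.
Difference ≈ 2.145 − 2.353 ≈ -0.208 mg/L.

-0.2 mg/L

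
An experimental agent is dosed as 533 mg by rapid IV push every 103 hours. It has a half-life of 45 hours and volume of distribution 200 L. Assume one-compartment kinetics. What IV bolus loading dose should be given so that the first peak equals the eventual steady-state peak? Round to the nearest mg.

f = (1/2)^(103/45) ≈ 0.204633; accumulation ratio R = 1/(1−f) ≈ 1.25728.
Loading dose to hit Cmax,ss on first dose: D_load = D_maint·R ≈ 533 × 1.25728 ≈ 670.13 mg.

670 mg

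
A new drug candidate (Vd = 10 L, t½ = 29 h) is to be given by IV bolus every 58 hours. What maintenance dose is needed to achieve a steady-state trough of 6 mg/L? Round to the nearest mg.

180 mg

τ/t½ = 58/29 ≈ 2, so f = (1/2)^(58/29) ≈ 0.250000.
Cmin,ss = (D/Vd)·f/(1−f), so D = Cmin,ss·Vd·(1−f)/f.
D = 6 × 10 × (1−f)/f ≈ 6 × 10 × 3.00000 ≈ 180.00 mg.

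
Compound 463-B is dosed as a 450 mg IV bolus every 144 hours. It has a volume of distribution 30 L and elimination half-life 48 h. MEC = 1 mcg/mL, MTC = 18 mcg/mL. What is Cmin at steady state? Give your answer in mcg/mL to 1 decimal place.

The dosing interval is 3 half-lives, so f = 2^(−3) = 0.125.
Accumulation ratio R = 1/(1 − f) = 1/0.875 = 8/7.
Single-dose peak C₀ = D/Vd = 450/30 = 15 mcg/mL.
Steady-state peak Cmax,ss = C₀·R = 15 × 8/7 ≈ 17.143 mcg/mL.
Steady-state trough Cmin,ss = Cmax,ss·f ≈ 17.143 × 0.125 ≈ 2.143 mcg/mL.
Trough 2.1 mcg/mL vs MEC 1 mcg/mL: adequate.

2.1 mcg/mL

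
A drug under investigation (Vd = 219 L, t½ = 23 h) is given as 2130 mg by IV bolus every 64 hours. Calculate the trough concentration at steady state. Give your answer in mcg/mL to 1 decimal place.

Over one 64-h interval, 64/23 ≈ 2.7826 half-lives elapse, leaving f ≈ 0.1453 of each dose.
Single-dose peak C₀ = D/Vd = 2130/219 ≈ 9.726 mcg/mL.
Steady-state trough Cmin,ss = C₀·f/(1−f) ≈ 9.726 × 0.1453/0.8547 ≈ 1.653 mcg/mL.

1.7 mcg/mL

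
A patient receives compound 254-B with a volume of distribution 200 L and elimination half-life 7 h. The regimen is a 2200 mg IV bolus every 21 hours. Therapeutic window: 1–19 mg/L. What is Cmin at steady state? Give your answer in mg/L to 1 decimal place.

The dosing interval is 3 half-lives, so f = 2^(−3) = 0.125.
Accumulation ratio R = 1/(1 − f) = 1/0.875 = 8/7.
Single-dose peak C₀ = D/Vd = 2200/200 = 11 mg/L.
Steady-state peak Cmax,ss = C₀·R = 11 × 8/7 ≈ 12.571 mg/L.
Steady-state trough Cmin,ss = Cmax,ss·f ≈ 12.571 × 0.125 ≈ 1.571 mg/L.
Trough 1.6 mg/L vs MEC 1 mg/L: adequate.

1.6 mg/L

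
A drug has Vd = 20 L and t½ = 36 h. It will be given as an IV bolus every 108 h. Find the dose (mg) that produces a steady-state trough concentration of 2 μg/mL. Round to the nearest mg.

τ/t½ = 108/36 ≈ 3, so f = (1/2)^(108/36) ≈ 0.125000.
Cmin,ss = (D/Vd)·f/(1−f), so D = Cmin,ss·Vd·(1−f)/f.
D = 2 × 20 × (1−f)/f ≈ 2 × 20 × 7.00000 ≈ 280.00 mg.

280 mg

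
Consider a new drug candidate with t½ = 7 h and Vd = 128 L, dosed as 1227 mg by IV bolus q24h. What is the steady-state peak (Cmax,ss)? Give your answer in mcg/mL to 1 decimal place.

10.6 mcg/mL

k = ln2/t½ = ln2/7 ≈ 0.099021 h⁻¹; fraction remaining f = e^(−kτ) = e^(−0.099021×24) ≈ 0.0929.
At steady state, accumulation factor R = 1/(1 − e^(−kτ)) ≈ 1.1024.
Single-dose peak C₀ = D/Vd = 1227/128 ≈ 9.586 mcg/mL.
Steady-state peak Cmax,ss = C₀·R ≈ 9.586 × 1.1024 ≈ 10.568 mcg/mL.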